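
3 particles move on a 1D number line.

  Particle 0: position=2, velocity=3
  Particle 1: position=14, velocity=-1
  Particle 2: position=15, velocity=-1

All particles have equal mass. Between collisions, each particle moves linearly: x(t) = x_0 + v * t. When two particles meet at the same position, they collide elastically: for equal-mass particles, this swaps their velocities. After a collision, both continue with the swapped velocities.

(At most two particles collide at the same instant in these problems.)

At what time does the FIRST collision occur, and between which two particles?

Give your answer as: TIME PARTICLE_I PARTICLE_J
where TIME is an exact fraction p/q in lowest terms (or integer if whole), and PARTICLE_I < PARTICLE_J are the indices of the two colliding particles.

Pair (0,1): pos 2,14 vel 3,-1 -> gap=12, closing at 4/unit, collide at t=3
Pair (1,2): pos 14,15 vel -1,-1 -> not approaching (rel speed 0 <= 0)
Earliest collision: t=3 between 0 and 1

Answer: 3 0 1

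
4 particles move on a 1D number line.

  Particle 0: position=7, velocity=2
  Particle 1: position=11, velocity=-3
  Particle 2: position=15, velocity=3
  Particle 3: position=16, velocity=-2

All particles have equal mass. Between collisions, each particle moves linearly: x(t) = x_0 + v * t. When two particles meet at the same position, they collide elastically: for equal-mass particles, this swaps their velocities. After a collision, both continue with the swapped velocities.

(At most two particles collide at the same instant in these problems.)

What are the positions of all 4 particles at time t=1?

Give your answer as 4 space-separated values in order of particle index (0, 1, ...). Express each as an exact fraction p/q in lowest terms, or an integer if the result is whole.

Answer: 8 9 14 18

Derivation:
Collision at t=1/5: particles 2 and 3 swap velocities; positions: p0=37/5 p1=52/5 p2=78/5 p3=78/5; velocities now: v0=2 v1=-3 v2=-2 v3=3
Collision at t=4/5: particles 0 and 1 swap velocities; positions: p0=43/5 p1=43/5 p2=72/5 p3=87/5; velocities now: v0=-3 v1=2 v2=-2 v3=3
Advance to t=1 (no further collisions before then); velocities: v0=-3 v1=2 v2=-2 v3=3; positions = 8 9 14 18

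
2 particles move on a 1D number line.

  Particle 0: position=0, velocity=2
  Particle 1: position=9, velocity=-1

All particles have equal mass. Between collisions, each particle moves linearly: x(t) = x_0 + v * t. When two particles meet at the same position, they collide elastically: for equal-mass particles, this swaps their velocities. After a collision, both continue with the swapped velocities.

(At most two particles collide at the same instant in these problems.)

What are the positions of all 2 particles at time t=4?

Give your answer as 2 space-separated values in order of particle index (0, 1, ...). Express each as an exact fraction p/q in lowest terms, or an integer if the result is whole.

Collision at t=3: particles 0 and 1 swap velocities; positions: p0=6 p1=6; velocities now: v0=-1 v1=2
Advance to t=4 (no further collisions before then); velocities: v0=-1 v1=2; positions = 5 8

Answer: 5 8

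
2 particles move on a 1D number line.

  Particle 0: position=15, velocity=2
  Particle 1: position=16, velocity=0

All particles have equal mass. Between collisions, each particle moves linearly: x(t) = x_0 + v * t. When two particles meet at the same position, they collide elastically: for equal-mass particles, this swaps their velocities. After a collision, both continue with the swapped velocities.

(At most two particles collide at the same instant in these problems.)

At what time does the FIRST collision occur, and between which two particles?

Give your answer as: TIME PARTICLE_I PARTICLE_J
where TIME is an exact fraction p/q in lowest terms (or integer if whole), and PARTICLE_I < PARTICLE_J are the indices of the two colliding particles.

Answer: 1/2 0 1

Derivation:
Pair (0,1): pos 15,16 vel 2,0 -> gap=1, closing at 2/unit, collide at t=1/2
Earliest collision: t=1/2 between 0 and 1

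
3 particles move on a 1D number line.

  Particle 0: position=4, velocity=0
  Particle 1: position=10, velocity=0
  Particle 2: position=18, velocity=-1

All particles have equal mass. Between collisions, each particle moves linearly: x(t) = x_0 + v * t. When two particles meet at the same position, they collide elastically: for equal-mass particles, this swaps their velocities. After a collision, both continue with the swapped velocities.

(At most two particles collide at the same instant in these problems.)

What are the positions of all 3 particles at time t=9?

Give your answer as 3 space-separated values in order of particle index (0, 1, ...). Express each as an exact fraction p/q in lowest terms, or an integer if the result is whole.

Collision at t=8: particles 1 and 2 swap velocities; positions: p0=4 p1=10 p2=10; velocities now: v0=0 v1=-1 v2=0
Advance to t=9 (no further collisions before then); velocities: v0=0 v1=-1 v2=0; positions = 4 9 10

Answer: 4 9 10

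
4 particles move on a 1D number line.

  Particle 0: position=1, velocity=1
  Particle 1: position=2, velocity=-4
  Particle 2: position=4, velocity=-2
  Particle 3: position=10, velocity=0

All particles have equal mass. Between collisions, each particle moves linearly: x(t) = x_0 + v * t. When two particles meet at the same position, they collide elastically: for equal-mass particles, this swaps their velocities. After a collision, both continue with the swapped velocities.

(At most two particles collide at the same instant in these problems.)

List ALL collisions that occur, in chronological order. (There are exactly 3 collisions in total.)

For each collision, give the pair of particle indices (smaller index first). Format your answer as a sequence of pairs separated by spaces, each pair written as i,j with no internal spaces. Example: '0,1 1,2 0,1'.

Collision at t=1/5: particles 0 and 1 swap velocities; positions: p0=6/5 p1=6/5 p2=18/5 p3=10; velocities now: v0=-4 v1=1 v2=-2 v3=0
Collision at t=1: particles 1 and 2 swap velocities; positions: p0=-2 p1=2 p2=2 p3=10; velocities now: v0=-4 v1=-2 v2=1 v3=0
Collision at t=9: particles 2 and 3 swap velocities; positions: p0=-34 p1=-14 p2=10 p3=10; velocities now: v0=-4 v1=-2 v2=0 v3=1

Answer: 0,1 1,2 2,3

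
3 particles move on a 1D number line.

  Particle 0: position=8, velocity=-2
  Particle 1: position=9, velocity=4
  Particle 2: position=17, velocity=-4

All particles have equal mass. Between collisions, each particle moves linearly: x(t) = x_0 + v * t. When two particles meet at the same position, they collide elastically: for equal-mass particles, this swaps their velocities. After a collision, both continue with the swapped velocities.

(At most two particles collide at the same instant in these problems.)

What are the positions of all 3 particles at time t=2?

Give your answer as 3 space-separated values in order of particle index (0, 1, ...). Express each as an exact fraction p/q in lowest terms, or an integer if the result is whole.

Answer: 4 9 17

Derivation:
Collision at t=1: particles 1 and 2 swap velocities; positions: p0=6 p1=13 p2=13; velocities now: v0=-2 v1=-4 v2=4
Advance to t=2 (no further collisions before then); velocities: v0=-2 v1=-4 v2=4; positions = 4 9 17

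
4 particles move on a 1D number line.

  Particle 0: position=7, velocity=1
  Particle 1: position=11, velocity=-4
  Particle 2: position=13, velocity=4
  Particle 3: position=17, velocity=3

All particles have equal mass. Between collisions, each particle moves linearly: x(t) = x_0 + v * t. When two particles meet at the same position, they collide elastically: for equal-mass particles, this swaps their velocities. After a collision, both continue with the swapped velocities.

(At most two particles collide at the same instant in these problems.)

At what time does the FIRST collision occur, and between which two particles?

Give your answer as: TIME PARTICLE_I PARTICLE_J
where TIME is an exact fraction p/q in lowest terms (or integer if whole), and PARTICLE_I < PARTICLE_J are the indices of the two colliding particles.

Pair (0,1): pos 7,11 vel 1,-4 -> gap=4, closing at 5/unit, collide at t=4/5
Pair (1,2): pos 11,13 vel -4,4 -> not approaching (rel speed -8 <= 0)
Pair (2,3): pos 13,17 vel 4,3 -> gap=4, closing at 1/unit, collide at t=4
Earliest collision: t=4/5 between 0 and 1

Answer: 4/5 0 1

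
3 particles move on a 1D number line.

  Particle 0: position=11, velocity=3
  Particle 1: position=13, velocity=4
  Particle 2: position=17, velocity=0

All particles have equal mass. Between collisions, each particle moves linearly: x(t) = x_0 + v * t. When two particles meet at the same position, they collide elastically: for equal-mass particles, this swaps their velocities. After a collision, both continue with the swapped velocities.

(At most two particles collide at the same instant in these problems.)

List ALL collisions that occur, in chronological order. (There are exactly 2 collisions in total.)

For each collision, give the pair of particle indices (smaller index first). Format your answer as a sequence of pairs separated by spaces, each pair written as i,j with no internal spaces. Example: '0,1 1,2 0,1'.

Answer: 1,2 0,1

Derivation:
Collision at t=1: particles 1 and 2 swap velocities; positions: p0=14 p1=17 p2=17; velocities now: v0=3 v1=0 v2=4
Collision at t=2: particles 0 and 1 swap velocities; positions: p0=17 p1=17 p2=21; velocities now: v0=0 v1=3 v2=4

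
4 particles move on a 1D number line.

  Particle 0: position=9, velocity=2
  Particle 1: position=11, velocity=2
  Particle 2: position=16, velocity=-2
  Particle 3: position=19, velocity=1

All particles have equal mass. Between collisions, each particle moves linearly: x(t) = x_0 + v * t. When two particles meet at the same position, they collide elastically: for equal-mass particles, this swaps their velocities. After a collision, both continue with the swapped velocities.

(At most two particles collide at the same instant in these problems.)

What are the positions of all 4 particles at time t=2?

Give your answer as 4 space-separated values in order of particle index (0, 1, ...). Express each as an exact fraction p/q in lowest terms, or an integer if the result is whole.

Answer: 12 13 15 21

Derivation:
Collision at t=5/4: particles 1 and 2 swap velocities; positions: p0=23/2 p1=27/2 p2=27/2 p3=81/4; velocities now: v0=2 v1=-2 v2=2 v3=1
Collision at t=7/4: particles 0 and 1 swap velocities; positions: p0=25/2 p1=25/2 p2=29/2 p3=83/4; velocities now: v0=-2 v1=2 v2=2 v3=1
Advance to t=2 (no further collisions before then); velocities: v0=-2 v1=2 v2=2 v3=1; positions = 12 13 15 21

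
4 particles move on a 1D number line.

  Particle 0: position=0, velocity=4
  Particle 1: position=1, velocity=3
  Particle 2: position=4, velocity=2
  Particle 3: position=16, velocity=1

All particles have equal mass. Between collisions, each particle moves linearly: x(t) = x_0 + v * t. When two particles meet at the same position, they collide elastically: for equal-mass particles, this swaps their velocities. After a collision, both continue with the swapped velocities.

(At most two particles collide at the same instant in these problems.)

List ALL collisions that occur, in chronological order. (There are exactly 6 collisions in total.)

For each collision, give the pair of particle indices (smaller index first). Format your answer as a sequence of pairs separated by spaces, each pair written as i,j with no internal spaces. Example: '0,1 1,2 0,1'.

Collision at t=1: particles 0 and 1 swap velocities; positions: p0=4 p1=4 p2=6 p3=17; velocities now: v0=3 v1=4 v2=2 v3=1
Collision at t=2: particles 1 and 2 swap velocities; positions: p0=7 p1=8 p2=8 p3=18; velocities now: v0=3 v1=2 v2=4 v3=1
Collision at t=3: particles 0 and 1 swap velocities; positions: p0=10 p1=10 p2=12 p3=19; velocities now: v0=2 v1=3 v2=4 v3=1
Collision at t=16/3: particles 2 and 3 swap velocities; positions: p0=44/3 p1=17 p2=64/3 p3=64/3; velocities now: v0=2 v1=3 v2=1 v3=4
Collision at t=15/2: particles 1 and 2 swap velocities; positions: p0=19 p1=47/2 p2=47/2 p3=30; velocities now: v0=2 v1=1 v2=3 v3=4
Collision at t=12: particles 0 and 1 swap velocities; positions: p0=28 p1=28 p2=37 p3=48; velocities now: v0=1 v1=2 v2=3 v3=4

Answer: 0,1 1,2 0,1 2,3 1,2 0,1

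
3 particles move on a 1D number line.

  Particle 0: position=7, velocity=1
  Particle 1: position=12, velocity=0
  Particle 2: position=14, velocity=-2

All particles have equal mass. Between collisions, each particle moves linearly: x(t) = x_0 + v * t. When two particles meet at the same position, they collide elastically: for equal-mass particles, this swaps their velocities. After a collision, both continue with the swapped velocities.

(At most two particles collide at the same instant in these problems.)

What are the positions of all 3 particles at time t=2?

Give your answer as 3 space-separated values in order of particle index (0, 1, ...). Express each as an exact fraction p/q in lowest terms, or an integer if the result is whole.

Answer: 9 10 12

Derivation:
Collision at t=1: particles 1 and 2 swap velocities; positions: p0=8 p1=12 p2=12; velocities now: v0=1 v1=-2 v2=0
Advance to t=2 (no further collisions before then); velocities: v0=1 v1=-2 v2=0; positions = 9 10 12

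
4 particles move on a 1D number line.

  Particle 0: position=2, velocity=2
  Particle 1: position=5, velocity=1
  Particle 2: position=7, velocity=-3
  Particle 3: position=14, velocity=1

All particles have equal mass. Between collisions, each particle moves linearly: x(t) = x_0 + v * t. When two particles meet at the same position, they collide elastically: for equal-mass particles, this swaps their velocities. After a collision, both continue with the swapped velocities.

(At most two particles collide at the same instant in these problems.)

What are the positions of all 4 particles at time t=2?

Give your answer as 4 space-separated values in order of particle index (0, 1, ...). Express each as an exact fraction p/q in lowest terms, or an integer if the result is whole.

Collision at t=1/2: particles 1 and 2 swap velocities; positions: p0=3 p1=11/2 p2=11/2 p3=29/2; velocities now: v0=2 v1=-3 v2=1 v3=1
Collision at t=1: particles 0 and 1 swap velocities; positions: p0=4 p1=4 p2=6 p3=15; velocities now: v0=-3 v1=2 v2=1 v3=1
Advance to t=2 (no further collisions before then); velocities: v0=-3 v1=2 v2=1 v3=1; positions = 1 6 7 16

Answer: 1 6 7 16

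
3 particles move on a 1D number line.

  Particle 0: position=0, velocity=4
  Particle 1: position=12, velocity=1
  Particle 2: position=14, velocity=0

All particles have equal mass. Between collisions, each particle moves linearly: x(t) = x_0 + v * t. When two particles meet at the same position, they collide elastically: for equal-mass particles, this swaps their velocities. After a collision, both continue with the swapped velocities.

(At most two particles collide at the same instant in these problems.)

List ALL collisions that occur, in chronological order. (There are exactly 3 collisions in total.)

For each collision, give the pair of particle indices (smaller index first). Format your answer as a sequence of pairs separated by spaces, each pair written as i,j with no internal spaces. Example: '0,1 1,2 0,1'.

Answer: 1,2 0,1 1,2

Derivation:
Collision at t=2: particles 1 and 2 swap velocities; positions: p0=8 p1=14 p2=14; velocities now: v0=4 v1=0 v2=1
Collision at t=7/2: particles 0 and 1 swap velocities; positions: p0=14 p1=14 p2=31/2; velocities now: v0=0 v1=4 v2=1
Collision at t=4: particles 1 and 2 swap velocities; positions: p0=14 p1=16 p2=16; velocities now: v0=0 v1=1 v2=4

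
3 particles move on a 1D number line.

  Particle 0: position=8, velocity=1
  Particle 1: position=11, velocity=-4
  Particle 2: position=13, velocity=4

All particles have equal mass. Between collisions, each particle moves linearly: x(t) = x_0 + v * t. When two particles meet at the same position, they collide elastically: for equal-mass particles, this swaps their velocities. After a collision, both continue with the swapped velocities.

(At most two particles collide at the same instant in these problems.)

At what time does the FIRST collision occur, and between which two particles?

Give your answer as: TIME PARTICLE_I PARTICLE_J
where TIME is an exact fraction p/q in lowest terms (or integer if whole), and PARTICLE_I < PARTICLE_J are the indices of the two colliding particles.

Answer: 3/5 0 1

Derivation:
Pair (0,1): pos 8,11 vel 1,-4 -> gap=3, closing at 5/unit, collide at t=3/5
Pair (1,2): pos 11,13 vel -4,4 -> not approaching (rel speed -8 <= 0)
Earliest collision: t=3/5 between 0 and 1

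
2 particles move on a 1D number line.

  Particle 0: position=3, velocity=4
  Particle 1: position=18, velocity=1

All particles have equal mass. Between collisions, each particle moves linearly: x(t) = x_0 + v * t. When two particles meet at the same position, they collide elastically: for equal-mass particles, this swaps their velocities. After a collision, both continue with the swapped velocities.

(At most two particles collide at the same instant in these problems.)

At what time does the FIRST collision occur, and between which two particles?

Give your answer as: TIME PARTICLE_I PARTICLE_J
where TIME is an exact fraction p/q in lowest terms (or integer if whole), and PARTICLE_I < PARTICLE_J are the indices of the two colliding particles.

Answer: 5 0 1

Derivation:
Pair (0,1): pos 3,18 vel 4,1 -> gap=15, closing at 3/unit, collide at t=5
Earliest collision: t=5 between 0 and 1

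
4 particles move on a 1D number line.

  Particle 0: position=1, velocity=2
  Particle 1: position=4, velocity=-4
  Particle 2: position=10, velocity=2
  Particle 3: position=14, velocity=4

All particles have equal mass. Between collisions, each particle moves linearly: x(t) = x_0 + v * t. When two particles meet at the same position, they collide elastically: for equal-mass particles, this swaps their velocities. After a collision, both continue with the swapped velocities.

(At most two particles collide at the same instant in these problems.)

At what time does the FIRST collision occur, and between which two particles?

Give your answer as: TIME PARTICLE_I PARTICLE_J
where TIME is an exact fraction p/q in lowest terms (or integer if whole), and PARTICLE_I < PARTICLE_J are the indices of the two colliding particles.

Pair (0,1): pos 1,4 vel 2,-4 -> gap=3, closing at 6/unit, collide at t=1/2
Pair (1,2): pos 4,10 vel -4,2 -> not approaching (rel speed -6 <= 0)
Pair (2,3): pos 10,14 vel 2,4 -> not approaching (rel speed -2 <= 0)
Earliest collision: t=1/2 between 0 and 1

Answer: 1/2 0 1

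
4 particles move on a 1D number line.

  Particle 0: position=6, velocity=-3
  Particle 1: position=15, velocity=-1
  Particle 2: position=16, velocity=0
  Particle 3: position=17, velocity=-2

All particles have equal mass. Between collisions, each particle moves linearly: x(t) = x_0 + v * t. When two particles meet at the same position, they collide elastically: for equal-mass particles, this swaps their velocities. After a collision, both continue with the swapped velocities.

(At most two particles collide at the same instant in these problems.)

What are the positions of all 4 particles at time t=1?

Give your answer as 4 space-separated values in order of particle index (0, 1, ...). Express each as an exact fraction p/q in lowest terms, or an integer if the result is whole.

Answer: 3 14 15 16

Derivation:
Collision at t=1/2: particles 2 and 3 swap velocities; positions: p0=9/2 p1=29/2 p2=16 p3=16; velocities now: v0=-3 v1=-1 v2=-2 v3=0
Advance to t=1 (no further collisions before then); velocities: v0=-3 v1=-1 v2=-2 v3=0; positions = 3 14 15 16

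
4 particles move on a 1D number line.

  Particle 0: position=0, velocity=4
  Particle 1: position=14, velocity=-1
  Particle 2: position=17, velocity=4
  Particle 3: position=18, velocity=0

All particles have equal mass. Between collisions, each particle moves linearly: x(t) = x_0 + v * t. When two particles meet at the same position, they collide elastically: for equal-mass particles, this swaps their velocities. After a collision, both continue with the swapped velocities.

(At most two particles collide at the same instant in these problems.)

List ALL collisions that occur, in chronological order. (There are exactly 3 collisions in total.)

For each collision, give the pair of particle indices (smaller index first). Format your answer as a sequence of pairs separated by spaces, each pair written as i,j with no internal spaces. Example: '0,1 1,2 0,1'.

Answer: 2,3 0,1 1,2

Derivation:
Collision at t=1/4: particles 2 and 3 swap velocities; positions: p0=1 p1=55/4 p2=18 p3=18; velocities now: v0=4 v1=-1 v2=0 v3=4
Collision at t=14/5: particles 0 and 1 swap velocities; positions: p0=56/5 p1=56/5 p2=18 p3=141/5; velocities now: v0=-1 v1=4 v2=0 v3=4
Collision at t=9/2: particles 1 and 2 swap velocities; positions: p0=19/2 p1=18 p2=18 p3=35; velocities now: v0=-1 v1=0 v2=4 v3=4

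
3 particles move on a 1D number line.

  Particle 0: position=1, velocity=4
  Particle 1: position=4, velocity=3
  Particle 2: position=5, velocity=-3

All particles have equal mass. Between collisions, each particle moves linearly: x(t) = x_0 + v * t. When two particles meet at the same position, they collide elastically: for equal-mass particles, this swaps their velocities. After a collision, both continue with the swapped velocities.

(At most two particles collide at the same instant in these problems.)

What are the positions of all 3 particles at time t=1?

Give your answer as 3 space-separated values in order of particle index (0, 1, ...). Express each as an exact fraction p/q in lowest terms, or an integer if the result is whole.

Collision at t=1/6: particles 1 and 2 swap velocities; positions: p0=5/3 p1=9/2 p2=9/2; velocities now: v0=4 v1=-3 v2=3
Collision at t=4/7: particles 0 and 1 swap velocities; positions: p0=23/7 p1=23/7 p2=40/7; velocities now: v0=-3 v1=4 v2=3
Advance to t=1 (no further collisions before then); velocities: v0=-3 v1=4 v2=3; positions = 2 5 7

Answer: 2 5 7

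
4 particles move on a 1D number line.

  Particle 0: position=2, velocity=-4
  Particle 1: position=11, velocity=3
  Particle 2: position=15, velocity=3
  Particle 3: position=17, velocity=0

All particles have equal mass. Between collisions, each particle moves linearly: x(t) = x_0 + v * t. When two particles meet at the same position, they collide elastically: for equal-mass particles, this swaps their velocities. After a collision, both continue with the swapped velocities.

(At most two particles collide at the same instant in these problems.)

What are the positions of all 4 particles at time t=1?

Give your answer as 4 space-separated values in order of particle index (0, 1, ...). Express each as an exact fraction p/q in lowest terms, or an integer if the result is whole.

Answer: -2 14 17 18

Derivation:
Collision at t=2/3: particles 2 and 3 swap velocities; positions: p0=-2/3 p1=13 p2=17 p3=17; velocities now: v0=-4 v1=3 v2=0 v3=3
Advance to t=1 (no further collisions before then); velocities: v0=-4 v1=3 v2=0 v3=3; positions = -2 14 17 18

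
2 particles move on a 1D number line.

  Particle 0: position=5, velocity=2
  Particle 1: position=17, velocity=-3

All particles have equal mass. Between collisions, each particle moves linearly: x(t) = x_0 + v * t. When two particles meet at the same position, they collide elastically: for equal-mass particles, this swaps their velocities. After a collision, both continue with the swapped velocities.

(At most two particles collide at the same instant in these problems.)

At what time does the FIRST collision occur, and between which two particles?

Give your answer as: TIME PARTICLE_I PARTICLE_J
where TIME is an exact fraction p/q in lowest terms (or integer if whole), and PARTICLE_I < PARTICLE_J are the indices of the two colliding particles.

Answer: 12/5 0 1

Derivation:
Pair (0,1): pos 5,17 vel 2,-3 -> gap=12, closing at 5/unit, collide at t=12/5
Earliest collision: t=12/5 between 0 and 1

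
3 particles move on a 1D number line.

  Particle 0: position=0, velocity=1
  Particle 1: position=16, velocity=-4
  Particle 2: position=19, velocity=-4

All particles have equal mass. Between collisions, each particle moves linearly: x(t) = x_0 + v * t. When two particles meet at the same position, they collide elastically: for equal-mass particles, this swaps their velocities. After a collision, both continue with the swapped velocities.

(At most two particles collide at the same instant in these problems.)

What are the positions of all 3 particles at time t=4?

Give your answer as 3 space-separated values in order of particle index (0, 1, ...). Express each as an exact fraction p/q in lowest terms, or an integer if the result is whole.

Collision at t=16/5: particles 0 and 1 swap velocities; positions: p0=16/5 p1=16/5 p2=31/5; velocities now: v0=-4 v1=1 v2=-4
Collision at t=19/5: particles 1 and 2 swap velocities; positions: p0=4/5 p1=19/5 p2=19/5; velocities now: v0=-4 v1=-4 v2=1
Advance to t=4 (no further collisions before then); velocities: v0=-4 v1=-4 v2=1; positions = 0 3 4

Answer: 0 3 4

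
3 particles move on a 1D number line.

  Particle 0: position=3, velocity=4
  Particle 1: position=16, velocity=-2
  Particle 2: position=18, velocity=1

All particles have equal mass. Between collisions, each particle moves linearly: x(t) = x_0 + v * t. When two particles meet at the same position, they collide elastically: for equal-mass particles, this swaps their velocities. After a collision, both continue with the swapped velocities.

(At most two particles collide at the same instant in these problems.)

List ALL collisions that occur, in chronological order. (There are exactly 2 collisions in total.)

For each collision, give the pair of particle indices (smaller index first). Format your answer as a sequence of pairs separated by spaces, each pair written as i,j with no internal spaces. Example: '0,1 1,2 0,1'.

Collision at t=13/6: particles 0 and 1 swap velocities; positions: p0=35/3 p1=35/3 p2=121/6; velocities now: v0=-2 v1=4 v2=1
Collision at t=5: particles 1 and 2 swap velocities; positions: p0=6 p1=23 p2=23; velocities now: v0=-2 v1=1 v2=4

Answer: 0,1 1,2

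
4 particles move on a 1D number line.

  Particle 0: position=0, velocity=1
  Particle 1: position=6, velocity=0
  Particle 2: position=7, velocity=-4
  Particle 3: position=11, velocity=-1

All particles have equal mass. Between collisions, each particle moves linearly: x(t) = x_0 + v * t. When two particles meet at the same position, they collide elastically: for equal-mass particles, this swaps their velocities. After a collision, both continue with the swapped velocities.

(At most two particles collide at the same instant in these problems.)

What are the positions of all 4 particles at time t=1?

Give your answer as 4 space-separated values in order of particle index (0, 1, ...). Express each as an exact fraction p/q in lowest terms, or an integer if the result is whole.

Answer: 1 3 6 10

Derivation:
Collision at t=1/4: particles 1 and 2 swap velocities; positions: p0=1/4 p1=6 p2=6 p3=43/4; velocities now: v0=1 v1=-4 v2=0 v3=-1
Advance to t=1 (no further collisions before then); velocities: v0=1 v1=-4 v2=0 v3=-1; positions = 1 3 6 10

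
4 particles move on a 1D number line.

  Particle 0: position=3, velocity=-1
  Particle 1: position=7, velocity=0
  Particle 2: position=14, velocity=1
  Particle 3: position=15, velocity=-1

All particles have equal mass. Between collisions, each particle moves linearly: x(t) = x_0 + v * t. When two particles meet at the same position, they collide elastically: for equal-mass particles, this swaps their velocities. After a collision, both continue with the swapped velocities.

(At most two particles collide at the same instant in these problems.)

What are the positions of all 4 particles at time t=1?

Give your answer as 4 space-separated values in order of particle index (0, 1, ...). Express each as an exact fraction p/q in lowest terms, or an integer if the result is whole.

Answer: 2 7 14 15

Derivation:
Collision at t=1/2: particles 2 and 3 swap velocities; positions: p0=5/2 p1=7 p2=29/2 p3=29/2; velocities now: v0=-1 v1=0 v2=-1 v3=1
Advance to t=1 (no further collisions before then); velocities: v0=-1 v1=0 v2=-1 v3=1; positions = 2 7 14 15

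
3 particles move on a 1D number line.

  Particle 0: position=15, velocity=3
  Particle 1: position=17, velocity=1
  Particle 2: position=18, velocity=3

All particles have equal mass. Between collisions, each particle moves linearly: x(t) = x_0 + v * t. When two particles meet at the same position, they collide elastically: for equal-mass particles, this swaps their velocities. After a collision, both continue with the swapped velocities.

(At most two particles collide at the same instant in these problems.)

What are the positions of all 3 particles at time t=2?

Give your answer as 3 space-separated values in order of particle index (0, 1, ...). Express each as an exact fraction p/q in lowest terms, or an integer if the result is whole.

Answer: 19 21 24

Derivation:
Collision at t=1: particles 0 and 1 swap velocities; positions: p0=18 p1=18 p2=21; velocities now: v0=1 v1=3 v2=3
Advance to t=2 (no further collisions before then); velocities: v0=1 v1=3 v2=3; positions = 19 21 24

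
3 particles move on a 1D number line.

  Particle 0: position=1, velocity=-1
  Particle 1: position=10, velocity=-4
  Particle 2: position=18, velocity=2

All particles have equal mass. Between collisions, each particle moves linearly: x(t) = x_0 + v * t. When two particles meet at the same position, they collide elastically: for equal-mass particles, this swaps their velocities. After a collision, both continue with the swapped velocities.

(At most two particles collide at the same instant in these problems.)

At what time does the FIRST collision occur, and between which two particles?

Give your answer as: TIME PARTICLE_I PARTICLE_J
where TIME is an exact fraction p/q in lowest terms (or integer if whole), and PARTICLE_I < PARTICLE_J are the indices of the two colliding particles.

Answer: 3 0 1

Derivation:
Pair (0,1): pos 1,10 vel -1,-4 -> gap=9, closing at 3/unit, collide at t=3
Pair (1,2): pos 10,18 vel -4,2 -> not approaching (rel speed -6 <= 0)
Earliest collision: t=3 between 0 and 1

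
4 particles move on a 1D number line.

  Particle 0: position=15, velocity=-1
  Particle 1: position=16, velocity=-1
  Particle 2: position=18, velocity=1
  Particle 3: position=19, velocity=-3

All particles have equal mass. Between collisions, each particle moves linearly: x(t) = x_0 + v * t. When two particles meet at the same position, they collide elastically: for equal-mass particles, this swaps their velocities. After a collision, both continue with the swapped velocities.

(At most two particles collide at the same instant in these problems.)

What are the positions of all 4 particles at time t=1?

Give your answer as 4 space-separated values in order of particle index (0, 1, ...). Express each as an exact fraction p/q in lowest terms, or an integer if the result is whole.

Answer: 14 15 16 19

Derivation:
Collision at t=1/4: particles 2 and 3 swap velocities; positions: p0=59/4 p1=63/4 p2=73/4 p3=73/4; velocities now: v0=-1 v1=-1 v2=-3 v3=1
Advance to t=1 (no further collisions before then); velocities: v0=-1 v1=-1 v2=-3 v3=1; positions = 14 15 16 19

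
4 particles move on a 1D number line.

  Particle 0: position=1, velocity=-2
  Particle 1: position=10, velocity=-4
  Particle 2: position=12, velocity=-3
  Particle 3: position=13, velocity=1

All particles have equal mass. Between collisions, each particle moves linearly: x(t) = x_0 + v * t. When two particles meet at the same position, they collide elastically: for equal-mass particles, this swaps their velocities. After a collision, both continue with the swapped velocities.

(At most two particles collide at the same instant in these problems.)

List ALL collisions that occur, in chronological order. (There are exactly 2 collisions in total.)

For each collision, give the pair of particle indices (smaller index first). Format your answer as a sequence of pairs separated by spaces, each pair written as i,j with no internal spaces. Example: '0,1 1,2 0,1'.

Collision at t=9/2: particles 0 and 1 swap velocities; positions: p0=-8 p1=-8 p2=-3/2 p3=35/2; velocities now: v0=-4 v1=-2 v2=-3 v3=1
Collision at t=11: particles 1 and 2 swap velocities; positions: p0=-34 p1=-21 p2=-21 p3=24; velocities now: v0=-4 v1=-3 v2=-2 v3=1

Answer: 0,1 1,2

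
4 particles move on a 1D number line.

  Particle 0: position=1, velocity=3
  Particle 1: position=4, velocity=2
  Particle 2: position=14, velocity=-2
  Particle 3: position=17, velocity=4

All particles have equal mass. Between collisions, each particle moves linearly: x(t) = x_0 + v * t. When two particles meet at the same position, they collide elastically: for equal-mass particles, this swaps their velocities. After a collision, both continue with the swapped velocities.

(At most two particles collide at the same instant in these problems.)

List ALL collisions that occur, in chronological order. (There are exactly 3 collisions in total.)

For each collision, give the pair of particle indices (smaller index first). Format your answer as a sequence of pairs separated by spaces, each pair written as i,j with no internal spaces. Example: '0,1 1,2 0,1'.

Answer: 1,2 0,1 1,2

Derivation:
Collision at t=5/2: particles 1 and 2 swap velocities; positions: p0=17/2 p1=9 p2=9 p3=27; velocities now: v0=3 v1=-2 v2=2 v3=4
Collision at t=13/5: particles 0 and 1 swap velocities; positions: p0=44/5 p1=44/5 p2=46/5 p3=137/5; velocities now: v0=-2 v1=3 v2=2 v3=4
Collision at t=3: particles 1 and 2 swap velocities; positions: p0=8 p1=10 p2=10 p3=29; velocities now: v0=-2 v1=2 v2=3 v3=4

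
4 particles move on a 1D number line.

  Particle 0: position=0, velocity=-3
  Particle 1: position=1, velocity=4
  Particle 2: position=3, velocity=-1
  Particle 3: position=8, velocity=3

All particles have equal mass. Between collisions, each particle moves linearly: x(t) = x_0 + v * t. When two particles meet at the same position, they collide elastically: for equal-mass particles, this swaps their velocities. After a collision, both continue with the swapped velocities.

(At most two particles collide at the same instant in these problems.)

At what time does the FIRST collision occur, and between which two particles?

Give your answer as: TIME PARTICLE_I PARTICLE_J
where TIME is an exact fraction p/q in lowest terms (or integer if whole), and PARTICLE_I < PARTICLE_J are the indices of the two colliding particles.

Answer: 2/5 1 2

Derivation:
Pair (0,1): pos 0,1 vel -3,4 -> not approaching (rel speed -7 <= 0)
Pair (1,2): pos 1,3 vel 4,-1 -> gap=2, closing at 5/unit, collide at t=2/5
Pair (2,3): pos 3,8 vel -1,3 -> not approaching (rel speed -4 <= 0)
Earliest collision: t=2/5 between 1 and 2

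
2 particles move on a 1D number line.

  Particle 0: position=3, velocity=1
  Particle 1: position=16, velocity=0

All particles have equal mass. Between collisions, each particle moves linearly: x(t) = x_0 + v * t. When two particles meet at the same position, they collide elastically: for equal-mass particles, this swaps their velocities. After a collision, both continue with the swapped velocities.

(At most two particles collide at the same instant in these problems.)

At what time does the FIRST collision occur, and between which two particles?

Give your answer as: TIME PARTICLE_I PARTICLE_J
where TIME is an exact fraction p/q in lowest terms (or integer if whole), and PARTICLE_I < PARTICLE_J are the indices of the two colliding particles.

Pair (0,1): pos 3,16 vel 1,0 -> gap=13, closing at 1/unit, collide at t=13
Earliest collision: t=13 between 0 and 1

Answer: 13 0 1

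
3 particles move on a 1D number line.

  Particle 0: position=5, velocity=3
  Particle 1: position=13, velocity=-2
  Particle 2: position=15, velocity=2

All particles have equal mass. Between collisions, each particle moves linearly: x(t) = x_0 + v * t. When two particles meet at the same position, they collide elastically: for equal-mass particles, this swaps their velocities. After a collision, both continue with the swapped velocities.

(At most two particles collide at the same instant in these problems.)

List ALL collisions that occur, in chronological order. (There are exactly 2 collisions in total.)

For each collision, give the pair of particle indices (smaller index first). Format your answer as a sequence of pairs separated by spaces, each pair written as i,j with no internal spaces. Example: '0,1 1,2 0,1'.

Answer: 0,1 1,2

Derivation:
Collision at t=8/5: particles 0 and 1 swap velocities; positions: p0=49/5 p1=49/5 p2=91/5; velocities now: v0=-2 v1=3 v2=2
Collision at t=10: particles 1 and 2 swap velocities; positions: p0=-7 p1=35 p2=35; velocities now: v0=-2 v1=2 v2=3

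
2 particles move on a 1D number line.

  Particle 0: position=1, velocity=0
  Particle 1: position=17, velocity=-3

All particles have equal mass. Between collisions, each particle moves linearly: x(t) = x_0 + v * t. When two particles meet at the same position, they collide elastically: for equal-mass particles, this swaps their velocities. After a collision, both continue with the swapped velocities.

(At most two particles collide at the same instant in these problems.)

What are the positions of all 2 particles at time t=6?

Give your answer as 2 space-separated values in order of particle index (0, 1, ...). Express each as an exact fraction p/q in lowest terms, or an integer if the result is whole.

Answer: -1 1

Derivation:
Collision at t=16/3: particles 0 and 1 swap velocities; positions: p0=1 p1=1; velocities now: v0=-3 v1=0
Advance to t=6 (no further collisions before then); velocities: v0=-3 v1=0; positions = -1 1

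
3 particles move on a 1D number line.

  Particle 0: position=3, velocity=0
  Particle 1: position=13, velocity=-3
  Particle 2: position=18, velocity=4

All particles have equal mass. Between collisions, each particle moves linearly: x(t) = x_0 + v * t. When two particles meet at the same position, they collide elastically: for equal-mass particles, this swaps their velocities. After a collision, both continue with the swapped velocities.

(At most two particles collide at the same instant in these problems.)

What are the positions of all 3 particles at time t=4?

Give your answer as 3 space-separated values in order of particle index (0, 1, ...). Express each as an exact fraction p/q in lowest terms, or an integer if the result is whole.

Answer: 1 3 34

Derivation:
Collision at t=10/3: particles 0 and 1 swap velocities; positions: p0=3 p1=3 p2=94/3; velocities now: v0=-3 v1=0 v2=4
Advance to t=4 (no further collisions before then); velocities: v0=-3 v1=0 v2=4; positions = 1 3 34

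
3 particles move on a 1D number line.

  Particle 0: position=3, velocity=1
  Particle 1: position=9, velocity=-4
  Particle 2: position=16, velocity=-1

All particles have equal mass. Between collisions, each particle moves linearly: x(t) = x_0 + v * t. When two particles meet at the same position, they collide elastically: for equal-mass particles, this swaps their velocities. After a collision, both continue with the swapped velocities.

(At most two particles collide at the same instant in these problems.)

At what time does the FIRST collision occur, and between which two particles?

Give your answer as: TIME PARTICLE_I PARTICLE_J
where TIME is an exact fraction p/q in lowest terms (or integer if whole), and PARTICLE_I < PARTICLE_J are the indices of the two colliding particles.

Answer: 6/5 0 1

Derivation:
Pair (0,1): pos 3,9 vel 1,-4 -> gap=6, closing at 5/unit, collide at t=6/5
Pair (1,2): pos 9,16 vel -4,-1 -> not approaching (rel speed -3 <= 0)
Earliest collision: t=6/5 between 0 and 1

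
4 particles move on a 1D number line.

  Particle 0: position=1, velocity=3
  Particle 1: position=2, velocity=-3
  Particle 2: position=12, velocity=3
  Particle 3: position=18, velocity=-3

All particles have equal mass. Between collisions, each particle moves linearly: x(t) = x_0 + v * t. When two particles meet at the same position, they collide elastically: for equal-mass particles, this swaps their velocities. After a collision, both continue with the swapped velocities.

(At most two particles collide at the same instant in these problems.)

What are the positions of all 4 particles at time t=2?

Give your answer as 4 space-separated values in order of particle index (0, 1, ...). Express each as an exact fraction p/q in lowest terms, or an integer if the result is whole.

Collision at t=1/6: particles 0 and 1 swap velocities; positions: p0=3/2 p1=3/2 p2=25/2 p3=35/2; velocities now: v0=-3 v1=3 v2=3 v3=-3
Collision at t=1: particles 2 and 3 swap velocities; positions: p0=-1 p1=4 p2=15 p3=15; velocities now: v0=-3 v1=3 v2=-3 v3=3
Advance to t=2 (no further collisions before then); velocities: v0=-3 v1=3 v2=-3 v3=3; positions = -4 7 12 18

Answer: -4 7 12 18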